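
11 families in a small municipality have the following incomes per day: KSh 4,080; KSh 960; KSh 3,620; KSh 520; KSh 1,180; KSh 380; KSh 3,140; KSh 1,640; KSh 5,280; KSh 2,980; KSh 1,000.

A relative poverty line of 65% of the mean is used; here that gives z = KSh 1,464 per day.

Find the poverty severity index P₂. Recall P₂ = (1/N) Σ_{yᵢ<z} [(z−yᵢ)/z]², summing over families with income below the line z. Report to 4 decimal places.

Poor units: KSh 380, KSh 520, KSh 960, KSh 1,000, KSh 1,180 (q = 5 of N = 11).
Relative gaps: (1464−380)/1464 = 0.7404; (1464−520)/1464 = 0.6448; (1464−960)/1464 = 0.3443; (1464−1000)/1464 = 0.3169; (1464−1180)/1464 = 0.1940.
Squared: 0.5482; 0.4158; 0.1185; 0.1005; 0.0376.
Sum = 1.220625; P₂ = 1.220625 / 11 = 0.1110.

0.1110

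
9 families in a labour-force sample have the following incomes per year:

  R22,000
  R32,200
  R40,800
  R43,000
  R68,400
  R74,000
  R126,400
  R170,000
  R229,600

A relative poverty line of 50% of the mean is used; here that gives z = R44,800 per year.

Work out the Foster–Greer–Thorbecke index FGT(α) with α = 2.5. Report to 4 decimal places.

0.0255

Below the line: R22,000, R32,200, R40,800, R43,000 (q = 4 of N = 9).
Normalized shortfalls: (44800−22000)/44800 = 0.5089; (44800−32200)/44800 = 0.2812; (44800−40800)/44800 = 0.0893; (44800−43000)/44800 = 0.0402.
Raised to α = 2.5: 0.18477; 0.04195; 0.00238; 0.00032.
Sum = 0.229430; FGT(2.5) = 0.229430 / 9 = 0.0255.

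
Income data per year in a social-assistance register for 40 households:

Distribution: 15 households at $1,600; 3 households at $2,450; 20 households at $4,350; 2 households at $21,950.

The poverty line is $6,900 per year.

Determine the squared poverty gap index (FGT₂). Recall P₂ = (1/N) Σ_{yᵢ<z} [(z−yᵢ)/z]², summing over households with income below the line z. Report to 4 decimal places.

Below the line: 15×$1,600, 3×$2,450, 20×$4,350 (q = 38 of N = 40).
Relative gaps: (6900−1600)/6900 = 0.7681 (×15); (6900−2450)/6900 = 0.6449 (×3); (6900−4350)/6900 = 0.3696 (×20).
Squared: 0.5900 (×15); 0.4159 (×3); 0.1366 (×20).
Sum = 12.829395; P₂ = 12.829395 / 40 = 0.3207.

0.3207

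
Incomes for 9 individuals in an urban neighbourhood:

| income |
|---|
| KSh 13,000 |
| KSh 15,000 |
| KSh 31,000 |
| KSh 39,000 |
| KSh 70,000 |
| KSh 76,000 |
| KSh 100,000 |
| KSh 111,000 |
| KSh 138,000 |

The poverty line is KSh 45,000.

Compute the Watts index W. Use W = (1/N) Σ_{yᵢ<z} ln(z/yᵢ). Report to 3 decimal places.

0.317

Poor units: KSh 13,000, KSh 15,000, KSh 31,000, KSh 39,000 (q = 4 of N = 9).
Log shortfalls: ln(45000/13000) = 1.2417; ln(45000/15000) = 1.0986; ln(45000/31000) = 0.3727; ln(45000/39000) = 0.1431.
W = 2.856102 / 9 = 0.317.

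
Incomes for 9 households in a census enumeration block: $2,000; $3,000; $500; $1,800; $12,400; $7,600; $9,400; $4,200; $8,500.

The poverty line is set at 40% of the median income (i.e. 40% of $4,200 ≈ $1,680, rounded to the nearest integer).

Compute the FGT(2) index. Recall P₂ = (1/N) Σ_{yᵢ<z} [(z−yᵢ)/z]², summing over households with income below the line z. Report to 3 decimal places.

0.055

Below z: $500 (q = 1 of N = 9).
Gap ratios (z−y)/z: (1680−500)/1680 = 0.7024.
Squared: 0.4933.
Sum = 0.493339; P₂ = 0.493339 / 9 = 0.055.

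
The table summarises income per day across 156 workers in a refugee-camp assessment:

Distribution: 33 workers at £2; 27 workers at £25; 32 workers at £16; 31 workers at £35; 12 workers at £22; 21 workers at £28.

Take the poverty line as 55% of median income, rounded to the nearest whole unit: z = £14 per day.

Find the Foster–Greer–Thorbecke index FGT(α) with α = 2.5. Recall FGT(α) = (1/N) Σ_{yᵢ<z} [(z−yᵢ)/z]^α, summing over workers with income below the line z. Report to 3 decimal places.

0.144

Poor units: 33×£2 (q = 33 of N = 156).
Normalized shortfalls: (14−2)/14 = 0.8571 (×33).
Raised to α = 2.5: 0.68019 (×33).
Sum = 22.446414; FGT(2.5) = 22.446414 / 156 = 0.144.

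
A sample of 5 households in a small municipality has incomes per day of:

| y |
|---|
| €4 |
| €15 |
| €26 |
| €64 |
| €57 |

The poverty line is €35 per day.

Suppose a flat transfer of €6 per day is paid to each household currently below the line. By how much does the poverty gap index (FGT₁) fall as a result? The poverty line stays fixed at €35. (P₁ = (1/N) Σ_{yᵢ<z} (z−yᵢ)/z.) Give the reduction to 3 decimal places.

Before: below the line — €4, €15, €26; poverty gap index (FGT₁) = 0.34286.
After the €6 transfer: below the line — €10, €21, €32; poverty gap index (FGT₁) = 0.24000.
Reduction = 0.34286 − 0.24000 = 0.103.

0.103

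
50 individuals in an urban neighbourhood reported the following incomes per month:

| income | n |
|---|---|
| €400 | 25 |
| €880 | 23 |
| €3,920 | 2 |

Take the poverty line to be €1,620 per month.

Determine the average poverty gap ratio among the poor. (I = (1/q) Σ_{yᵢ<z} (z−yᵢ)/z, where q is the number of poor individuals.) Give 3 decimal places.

0.611

Below the line: 25×€400, 23×€880 (q = 48 of N = 50).
Shortfall ratios (z−y)/z: 0.7531 (×25), 0.4568 (×23); sum = 29.333333.
I averages over the q = 48 poor units only: 29.333333 / 48 = 0.611.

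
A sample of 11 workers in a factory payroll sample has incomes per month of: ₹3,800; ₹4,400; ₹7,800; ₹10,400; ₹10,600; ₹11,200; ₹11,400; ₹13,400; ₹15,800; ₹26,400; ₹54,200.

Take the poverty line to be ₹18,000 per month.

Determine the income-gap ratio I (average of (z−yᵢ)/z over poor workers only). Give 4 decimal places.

0.4519

Poor units: ₹3,800, ₹4,400, ₹7,800, ₹10,400, ₹10,600, ₹11,200, ₹11,400, ₹13,400, ₹15,800 (q = 9 of N = 11).
Relative gaps: 0.7889, 0.7556, 0.5667, 0.4222, 0.4111, 0.3778, 0.3667, 0.2556, 0.1222; sum = 4.066667.
The income-gap ratio divides by q (the poor only): 4.066667 / 9 = 0.4519.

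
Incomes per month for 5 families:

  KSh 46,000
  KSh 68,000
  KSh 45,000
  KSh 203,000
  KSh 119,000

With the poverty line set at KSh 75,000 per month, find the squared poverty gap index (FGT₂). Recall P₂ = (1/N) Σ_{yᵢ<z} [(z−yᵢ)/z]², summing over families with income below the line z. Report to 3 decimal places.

Below z: KSh 45,000, KSh 46,000, KSh 68,000 (q = 3 of N = 5).
Shortfall ratios: (75000−45000)/75000 = 0.4000; (75000−46000)/75000 = 0.3867; (75000−68000)/75000 = 0.0933.
Squared: 0.1600; 0.1495; 0.0087.
Sum = 0.318222; P₂ = 0.318222 / 5 = 0.064.

0.064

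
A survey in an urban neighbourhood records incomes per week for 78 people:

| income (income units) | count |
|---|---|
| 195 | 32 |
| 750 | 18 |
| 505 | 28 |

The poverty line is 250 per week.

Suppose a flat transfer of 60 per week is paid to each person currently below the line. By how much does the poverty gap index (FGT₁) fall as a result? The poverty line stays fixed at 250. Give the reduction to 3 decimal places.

Before: below the line — 32×195; poverty gap index (FGT₁) = 0.09026.
After the 60 transfer: below the line — none; poverty gap index (FGT₁) = 0.00000.
Reduction = 0.09026 − 0.00000 = 0.090.

0.090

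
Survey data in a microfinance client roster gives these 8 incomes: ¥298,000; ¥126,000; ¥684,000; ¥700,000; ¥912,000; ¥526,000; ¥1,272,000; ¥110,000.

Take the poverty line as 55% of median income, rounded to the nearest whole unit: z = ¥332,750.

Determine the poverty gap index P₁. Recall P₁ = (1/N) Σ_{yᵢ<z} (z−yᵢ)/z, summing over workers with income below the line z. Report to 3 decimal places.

0.174

Below z: ¥110,000, ¥126,000, ¥298,000 (q = 3 of N = 8).
Normalized shortfalls: (332750−110000)/332750 = 0.6694; (332750−126000)/332750 = 0.6213; (332750−298000)/332750 = 0.1044.
Sum of shortfalls = 1.395192; P₁ averages over all N: 1.395192 / 8 = 0.174.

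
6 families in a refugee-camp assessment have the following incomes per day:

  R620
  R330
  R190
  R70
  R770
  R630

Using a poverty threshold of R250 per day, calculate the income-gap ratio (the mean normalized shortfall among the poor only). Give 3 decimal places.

Below the line: R70, R190 (q = 2 of N = 6).
Relative gaps: 0.7200, 0.2400; sum = 0.960000.
I averages over the q = 2 poor units only: 0.960000 / 2 = 0.480.

0.480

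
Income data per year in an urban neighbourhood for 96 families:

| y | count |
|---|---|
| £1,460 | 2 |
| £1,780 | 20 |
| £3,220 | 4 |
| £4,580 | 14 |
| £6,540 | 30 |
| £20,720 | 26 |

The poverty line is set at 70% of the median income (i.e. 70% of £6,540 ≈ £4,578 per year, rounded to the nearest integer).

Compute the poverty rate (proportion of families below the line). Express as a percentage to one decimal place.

26 of the 96 families have income below £4,578.
H = 26/96 = 27.1%.

27.1%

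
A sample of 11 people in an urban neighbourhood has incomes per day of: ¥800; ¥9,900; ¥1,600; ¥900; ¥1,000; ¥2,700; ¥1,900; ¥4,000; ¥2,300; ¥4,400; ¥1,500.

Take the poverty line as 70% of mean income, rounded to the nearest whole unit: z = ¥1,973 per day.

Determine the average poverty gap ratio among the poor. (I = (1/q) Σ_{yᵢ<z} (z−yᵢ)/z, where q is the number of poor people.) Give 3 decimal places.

Incomes under z: ¥800, ¥900, ¥1,000, ¥1,500, ¥1,600, ¥1,900 (q = 6 of N = 11).
Relative gaps: 0.5945, 0.5438, 0.4932, 0.2397, 0.1891, 0.0370; sum = 2.097314.
I averages over the q = 6 poor units only: 2.097314 / 6 = 0.350.

0.350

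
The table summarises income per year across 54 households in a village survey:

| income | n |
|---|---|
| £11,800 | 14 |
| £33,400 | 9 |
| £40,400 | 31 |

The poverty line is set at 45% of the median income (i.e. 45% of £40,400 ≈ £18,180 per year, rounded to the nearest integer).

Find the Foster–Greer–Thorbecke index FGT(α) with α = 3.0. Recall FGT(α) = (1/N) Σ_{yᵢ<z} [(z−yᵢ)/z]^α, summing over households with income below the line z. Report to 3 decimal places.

0.011

Below z: 14×£11,800 (q = 14 of N = 54).
Gap ratios (z−y)/z: (18180−11800)/18180 = 0.3509 (×14).
Raised to α = 3.0: 0.04322 (×14).
Sum = 0.605074; FGT(3.0) = 0.605074 / 54 = 0.011.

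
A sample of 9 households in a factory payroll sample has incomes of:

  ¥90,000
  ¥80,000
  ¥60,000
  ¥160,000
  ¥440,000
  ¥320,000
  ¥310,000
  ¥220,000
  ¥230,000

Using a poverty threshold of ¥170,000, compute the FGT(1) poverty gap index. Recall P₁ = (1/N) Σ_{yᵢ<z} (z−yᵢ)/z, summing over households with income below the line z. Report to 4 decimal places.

0.1895

Below the line: ¥60,000, ¥80,000, ¥90,000, ¥160,000 (q = 4 of N = 9).
Normalized shortfalls: (170000−60000)/170000 = 0.6471; (170000−80000)/170000 = 0.5294; (170000−90000)/170000 = 0.4706; (170000−160000)/170000 = 0.0588.
Sum of shortfalls = 1.705882; P₁ averages over all N: 1.705882 / 9 = 0.1895.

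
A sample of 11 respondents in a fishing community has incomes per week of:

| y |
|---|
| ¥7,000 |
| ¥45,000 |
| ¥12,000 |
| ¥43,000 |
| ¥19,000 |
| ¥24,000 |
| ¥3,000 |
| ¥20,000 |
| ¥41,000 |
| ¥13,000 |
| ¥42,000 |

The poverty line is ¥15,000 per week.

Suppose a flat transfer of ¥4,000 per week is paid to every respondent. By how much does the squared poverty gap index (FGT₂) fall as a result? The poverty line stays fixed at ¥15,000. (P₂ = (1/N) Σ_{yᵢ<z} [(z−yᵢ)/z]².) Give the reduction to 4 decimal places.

0.0570

Before: below the line — ¥3,000, ¥7,000, ¥12,000, ¥13,000; squared poverty gap index (FGT₂) = 0.089293.
After the ¥4,000 transfer: below the line — ¥7,000, ¥11,000; squared poverty gap index (FGT₂) = 0.032323.
Reduction = 0.089293 − 0.032323 = 0.0570.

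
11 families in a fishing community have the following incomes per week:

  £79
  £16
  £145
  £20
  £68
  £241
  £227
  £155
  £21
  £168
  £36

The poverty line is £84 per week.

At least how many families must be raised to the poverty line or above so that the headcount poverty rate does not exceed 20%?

4

Currently q = 6 of N = 11 are below the line (H = 0.545).
A headcount ratio of at most 20% allows at most ⌊0.20 × 11⌋ = 2 poor families.
So at least 6 − 2 = 4 must be lifted.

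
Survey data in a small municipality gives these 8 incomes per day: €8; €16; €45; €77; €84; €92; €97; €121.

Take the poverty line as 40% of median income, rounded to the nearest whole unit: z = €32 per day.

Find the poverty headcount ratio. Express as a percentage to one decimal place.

25.0%

2 of the 8 households have income below €32.
H = 2/8 = 25.0%.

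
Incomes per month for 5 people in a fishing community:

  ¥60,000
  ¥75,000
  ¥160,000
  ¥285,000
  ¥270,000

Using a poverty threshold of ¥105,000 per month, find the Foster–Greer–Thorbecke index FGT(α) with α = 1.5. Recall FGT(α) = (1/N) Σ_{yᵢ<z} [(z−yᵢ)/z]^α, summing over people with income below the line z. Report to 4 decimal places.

Incomes under z: ¥60,000, ¥75,000 (q = 2 of N = 5).
Shortfall ratios: (105000−60000)/105000 = 0.4286; (105000−75000)/105000 = 0.2857.
Raised to α = 1.5: 0.28057; 0.15272.
Sum = 0.433287; FGT(1.5) = 0.433287 / 5 = 0.0867.

0.0867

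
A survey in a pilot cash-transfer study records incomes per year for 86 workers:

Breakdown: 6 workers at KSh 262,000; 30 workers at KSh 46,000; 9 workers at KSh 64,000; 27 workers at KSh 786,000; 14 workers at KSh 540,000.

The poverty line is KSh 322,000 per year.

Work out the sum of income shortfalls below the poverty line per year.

Poor units: 30×KSh 46,000, 9×KSh 64,000, 6×KSh 262,000 (q = 45 of N = 86).
Individual gaps: 30×(322000−46000) = 8280000; 9×(322000−64000) = 2322000; 6×(322000−262000) = 360000.
Aggregate gap = KSh 10,962,000.

KSh 10,962,000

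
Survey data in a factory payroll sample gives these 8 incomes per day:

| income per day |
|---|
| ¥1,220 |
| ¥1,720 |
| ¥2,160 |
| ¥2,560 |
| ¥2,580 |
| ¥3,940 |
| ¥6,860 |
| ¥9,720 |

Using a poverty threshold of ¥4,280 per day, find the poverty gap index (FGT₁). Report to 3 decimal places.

0.336

Incomes under z: ¥1,220, ¥1,720, ¥2,160, ¥2,560, ¥2,580, ¥3,940 (q = 6 of N = 8).
Gap ratios (z−y)/z: (4280−1220)/4280 = 0.7150; (4280−1720)/4280 = 0.5981; (4280−2160)/4280 = 0.4953; (4280−2560)/4280 = 0.4019; (4280−2580)/4280 = 0.3972; (4280−3940)/4280 = 0.0794.
Σ = 2.686916. Dividing by the full population N = 8 gives P₁ = 0.336.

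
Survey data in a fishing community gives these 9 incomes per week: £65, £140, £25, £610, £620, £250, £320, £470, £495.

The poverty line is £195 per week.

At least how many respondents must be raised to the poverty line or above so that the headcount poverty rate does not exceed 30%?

1

3 of the 9 respondents are poor, so H = 3/9 = 0.333.
A headcount ratio of at most 30% allows at most ⌊0.30 × 9⌋ = 2 poor respondents.
So at least 3 − 2 = 1 must be lifted.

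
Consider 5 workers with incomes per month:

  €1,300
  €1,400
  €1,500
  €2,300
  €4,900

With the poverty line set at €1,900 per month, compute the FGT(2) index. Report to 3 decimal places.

0.043

Poor units: €1,300, €1,400, €1,500 (q = 3 of N = 5).
Shortfall ratios: (1900−1300)/1900 = 0.3158; (1900−1400)/1900 = 0.2632; (1900−1500)/1900 = 0.2105.
Squared: 0.0997; 0.0693; 0.0443.
Sum = 0.213296; P₂ = 0.213296 / 5 = 0.043.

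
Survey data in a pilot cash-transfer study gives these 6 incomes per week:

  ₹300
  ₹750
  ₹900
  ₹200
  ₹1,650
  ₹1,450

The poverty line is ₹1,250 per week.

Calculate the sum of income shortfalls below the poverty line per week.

Poor units: ₹200, ₹300, ₹750, ₹900 (q = 4 of N = 6).
Individual gaps: 1250−200 = 1050; 1250−300 = 950; 1250−750 = 500; 1250−900 = 350.
Aggregate gap = ₹2,850.

₹2,850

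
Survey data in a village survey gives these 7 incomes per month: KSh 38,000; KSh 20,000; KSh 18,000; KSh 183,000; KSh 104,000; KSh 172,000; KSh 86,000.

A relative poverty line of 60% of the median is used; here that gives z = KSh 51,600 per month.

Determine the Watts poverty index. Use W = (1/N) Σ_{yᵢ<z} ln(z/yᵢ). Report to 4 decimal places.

0.3296

Below z: KSh 18,000, KSh 20,000, KSh 38,000 (q = 3 of N = 7).
ln(z/y) terms: ln(51600/18000) = 1.0531; ln(51600/20000) = 0.9478; ln(51600/38000) = 0.3059.
W = 2.306875 / 7 = 0.3296.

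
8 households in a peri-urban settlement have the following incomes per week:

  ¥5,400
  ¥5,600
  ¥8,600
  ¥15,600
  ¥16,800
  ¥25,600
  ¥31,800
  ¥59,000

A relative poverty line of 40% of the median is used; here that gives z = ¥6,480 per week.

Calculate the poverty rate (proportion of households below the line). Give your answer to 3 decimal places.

2 of the 8 households have income below ¥6,480.
H = 2/8 = 0.250.

0.250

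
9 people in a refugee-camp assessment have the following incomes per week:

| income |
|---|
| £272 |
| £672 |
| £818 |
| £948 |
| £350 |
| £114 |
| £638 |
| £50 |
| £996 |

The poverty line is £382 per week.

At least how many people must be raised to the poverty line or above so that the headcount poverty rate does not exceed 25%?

2

4 of the 9 people are poor, so H = 4/9 = 0.444.
A headcount ratio of at most 25% allows at most ⌊0.25 × 9⌋ = 2 poor people.
So at least 4 − 2 = 2 must be lifted.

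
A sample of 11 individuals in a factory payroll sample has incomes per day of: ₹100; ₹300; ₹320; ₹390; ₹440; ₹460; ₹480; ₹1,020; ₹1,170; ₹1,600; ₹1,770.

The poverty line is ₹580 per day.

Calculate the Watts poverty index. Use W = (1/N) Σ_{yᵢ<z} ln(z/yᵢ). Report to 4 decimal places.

0.3733

Incomes under z: ₹100, ₹300, ₹320, ₹390, ₹440, ₹460, ₹480 (q = 7 of N = 11).
Log shortfalls: ln(580/100) = 1.7579; ln(580/300) = 0.6592; ln(580/320) = 0.5947; ln(580/390) = 0.3969; ln(580/440) = 0.2763; ln(580/460) = 0.2318; ln(580/480) = 0.1892.
W = 4.105989 / 11 = 0.3733.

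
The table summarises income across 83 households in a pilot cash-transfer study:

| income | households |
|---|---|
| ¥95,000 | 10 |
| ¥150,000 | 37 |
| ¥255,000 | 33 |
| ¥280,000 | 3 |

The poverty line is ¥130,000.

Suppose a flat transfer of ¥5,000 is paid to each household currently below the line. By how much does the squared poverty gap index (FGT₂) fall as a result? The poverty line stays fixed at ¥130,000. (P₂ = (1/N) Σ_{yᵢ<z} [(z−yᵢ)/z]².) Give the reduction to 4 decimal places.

Before: below the line — 10×¥95,000; squared poverty gap index (FGT₂) = 0.008733.
After the ¥5,000 transfer: below the line — 10×¥100,000; squared poverty gap index (FGT₂) = 0.006416.
Reduction = 0.008733 − 0.006416 = 0.0023.

0.0023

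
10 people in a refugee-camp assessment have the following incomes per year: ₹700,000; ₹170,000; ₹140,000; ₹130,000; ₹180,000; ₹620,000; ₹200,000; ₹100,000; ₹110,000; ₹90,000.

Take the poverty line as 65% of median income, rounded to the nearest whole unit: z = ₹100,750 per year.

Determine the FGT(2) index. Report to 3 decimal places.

0.001

Incomes under z: ₹90,000, ₹100,000 (q = 2 of N = 10).
Gap ratios (z−y)/z: (100750−90000)/100750 = 0.1067; (100750−100000)/100750 = 0.0074.
Squared: 0.0114; 0.0001.
Sum = 0.011440; P₂ = 0.011440 / 10 = 0.001.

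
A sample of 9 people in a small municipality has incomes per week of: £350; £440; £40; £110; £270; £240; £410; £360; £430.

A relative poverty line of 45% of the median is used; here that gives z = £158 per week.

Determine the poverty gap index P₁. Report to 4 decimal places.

Below z: £40, £110 (q = 2 of N = 9).
Shortfall ratios: (158−40)/158 = 0.7468; (158−110)/158 = 0.3038.
Sum of shortfalls = 1.050633; P₁ averages over all N: 1.050633 / 9 = 0.1167.

0.1167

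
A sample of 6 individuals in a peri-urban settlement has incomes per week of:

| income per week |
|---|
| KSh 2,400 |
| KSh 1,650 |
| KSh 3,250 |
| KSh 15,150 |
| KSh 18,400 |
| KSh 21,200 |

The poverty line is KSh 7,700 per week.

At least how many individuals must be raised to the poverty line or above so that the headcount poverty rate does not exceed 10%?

3

Currently q = 3 of N = 6 are below the line (H = 0.500).
A headcount ratio of at most 10% allows at most ⌊0.10 × 6⌋ = 0 poor individuals.
So at least 3 − 0 = 3 must be lifted.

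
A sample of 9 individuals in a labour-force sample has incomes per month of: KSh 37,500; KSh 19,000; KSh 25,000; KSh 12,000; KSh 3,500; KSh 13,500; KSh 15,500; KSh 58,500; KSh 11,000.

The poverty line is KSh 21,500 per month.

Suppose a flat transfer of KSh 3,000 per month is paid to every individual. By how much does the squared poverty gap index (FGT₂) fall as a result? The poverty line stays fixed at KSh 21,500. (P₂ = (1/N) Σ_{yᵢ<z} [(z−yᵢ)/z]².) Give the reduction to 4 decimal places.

0.0657

Before: below the line — KSh 3,500, KSh 11,000, KSh 12,000, KSh 13,500, KSh 15,500, KSh 19,000; squared poverty gap index (FGT₂) = 0.151613.
After the KSh 3,000 transfer: below the line — KSh 6,500, KSh 14,000, KSh 15,000, KSh 16,500, KSh 18,500; squared poverty gap index (FGT₂) = 0.085932.
Reduction = 0.151613 − 0.085932 = 0.0657.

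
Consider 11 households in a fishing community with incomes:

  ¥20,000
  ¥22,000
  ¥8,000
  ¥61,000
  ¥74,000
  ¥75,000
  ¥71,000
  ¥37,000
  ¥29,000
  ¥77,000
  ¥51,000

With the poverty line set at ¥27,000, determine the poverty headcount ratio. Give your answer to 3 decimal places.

3 of the 11 households have income below ¥27,000.
H = 3/11 = 0.273.

0.273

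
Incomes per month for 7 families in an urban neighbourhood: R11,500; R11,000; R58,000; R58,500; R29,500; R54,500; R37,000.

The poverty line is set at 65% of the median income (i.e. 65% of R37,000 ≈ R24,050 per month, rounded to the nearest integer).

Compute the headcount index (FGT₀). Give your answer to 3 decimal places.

2 of the 7 families have income below R24,050.
H = 2/7 = 0.286.

0.286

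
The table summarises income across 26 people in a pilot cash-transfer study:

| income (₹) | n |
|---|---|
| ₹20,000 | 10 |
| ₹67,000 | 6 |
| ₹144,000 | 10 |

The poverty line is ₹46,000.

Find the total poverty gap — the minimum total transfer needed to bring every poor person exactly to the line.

₹260,000

Poor units: 10×₹20,000 (q = 10 of N = 26).
Individual gaps: 10×(46000−20000) = 260000.
Aggregate gap = ₹260,000.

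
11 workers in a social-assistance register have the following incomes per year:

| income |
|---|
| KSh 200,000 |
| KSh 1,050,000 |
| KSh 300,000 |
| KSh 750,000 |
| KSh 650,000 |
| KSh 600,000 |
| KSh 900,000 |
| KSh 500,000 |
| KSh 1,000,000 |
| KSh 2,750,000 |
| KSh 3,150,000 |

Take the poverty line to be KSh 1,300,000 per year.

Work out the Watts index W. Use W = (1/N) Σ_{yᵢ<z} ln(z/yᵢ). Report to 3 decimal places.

Below z: KSh 200,000, KSh 300,000, KSh 500,000, KSh 600,000, KSh 650,000, KSh 750,000, KSh 900,000, KSh 1,000,000, KSh 1,050,000 (q = 9 of N = 11).
Log gaps: ln(1300000/200000) = 1.8718; ln(1300000/300000) = 1.4663; ln(1300000/500000) = 0.9555; ln(1300000/600000) = 0.7732; ln(1300000/650000) = 0.6931; ln(1300000/750000) = 0.5500; ln(1300000/900000) = 0.3677; ln(1300000/1000000) = 0.2624; ln(1300000/1050000) = 0.2136.
W = 7.153697 / 11 = 0.650.

0.650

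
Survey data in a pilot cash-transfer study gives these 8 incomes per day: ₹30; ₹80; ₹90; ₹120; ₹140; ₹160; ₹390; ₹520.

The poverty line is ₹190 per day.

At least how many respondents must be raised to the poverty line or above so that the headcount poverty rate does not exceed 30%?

Currently q = 6 of N = 8 are below the line (H = 0.750).
A headcount ratio of at most 30% allows at most ⌊0.30 × 8⌋ = 2 poor respondents.
So at least 6 − 2 = 4 must be lifted.

4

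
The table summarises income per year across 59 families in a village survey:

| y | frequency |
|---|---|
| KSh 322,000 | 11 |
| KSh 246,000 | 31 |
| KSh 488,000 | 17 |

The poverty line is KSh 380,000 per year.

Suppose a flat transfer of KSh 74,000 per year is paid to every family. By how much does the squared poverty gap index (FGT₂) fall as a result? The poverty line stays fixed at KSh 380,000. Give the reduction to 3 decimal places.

Before: below the line — 31×KSh 246,000, 11×KSh 322,000; squared poverty gap index (FGT₂) = 0.06968.
After the KSh 74,000 transfer: below the line — 31×KSh 320,000; squared poverty gap index (FGT₂) = 0.01310.
Reduction = 0.06968 − 0.01310 = 0.057.

0.057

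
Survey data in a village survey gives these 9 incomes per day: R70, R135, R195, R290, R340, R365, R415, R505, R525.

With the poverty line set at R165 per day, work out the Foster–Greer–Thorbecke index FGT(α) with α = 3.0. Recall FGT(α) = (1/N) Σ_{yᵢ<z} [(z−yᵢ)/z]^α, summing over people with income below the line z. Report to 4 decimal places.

Below the line: R70, R135 (q = 2 of N = 9).
Normalized shortfalls: (165−70)/165 = 0.5758; (165−135)/165 = 0.1818.
Raised to α = 3.0: 0.19086; 0.00601.
Sum = 0.196872; FGT(3.0) = 0.196872 / 9 = 0.0219.

0.0219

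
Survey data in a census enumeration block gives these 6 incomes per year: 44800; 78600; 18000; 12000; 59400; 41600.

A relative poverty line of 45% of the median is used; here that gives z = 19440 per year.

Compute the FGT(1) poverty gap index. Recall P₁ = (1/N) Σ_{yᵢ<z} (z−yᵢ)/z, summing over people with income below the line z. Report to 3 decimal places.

Poor units: 12000, 18000 (q = 2 of N = 6).
Relative gaps: (19440−12000)/19440 = 0.3827; (19440−18000)/19440 = 0.0741.
Sum of shortfalls = 0.456790; P₁ averages over all N: 0.456790 / 6 = 0.076.

0.076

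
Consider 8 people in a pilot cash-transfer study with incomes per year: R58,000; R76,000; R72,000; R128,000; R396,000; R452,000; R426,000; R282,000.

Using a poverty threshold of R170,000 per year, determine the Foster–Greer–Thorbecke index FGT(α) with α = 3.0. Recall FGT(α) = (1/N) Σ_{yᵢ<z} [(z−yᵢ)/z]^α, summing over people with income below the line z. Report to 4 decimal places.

Below z: R58,000, R72,000, R76,000, R128,000 (q = 4 of N = 8).
Relative gaps: (170000−58000)/170000 = 0.6588; (170000−72000)/170000 = 0.5765; (170000−76000)/170000 = 0.5529; (170000−128000)/170000 = 0.2471.
Raised to α = 3.0: 0.28596; 0.19157; 0.16906; 0.01508.
Sum = 0.661671; FGT(3.0) = 0.661671 / 8 = 0.0827.

0.0827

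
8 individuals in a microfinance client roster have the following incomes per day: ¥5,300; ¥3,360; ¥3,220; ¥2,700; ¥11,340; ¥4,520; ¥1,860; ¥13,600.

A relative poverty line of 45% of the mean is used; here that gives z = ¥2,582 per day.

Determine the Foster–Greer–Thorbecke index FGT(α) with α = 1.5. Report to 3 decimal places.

0.018

Poor units: ¥1,860 (q = 1 of N = 8).
Normalized shortfalls: (2582−1860)/2582 = 0.2796.
Raised to α = 1.5: 0.14787.
Sum = 0.147867; FGT(1.5) = 0.147867 / 8 = 0.018.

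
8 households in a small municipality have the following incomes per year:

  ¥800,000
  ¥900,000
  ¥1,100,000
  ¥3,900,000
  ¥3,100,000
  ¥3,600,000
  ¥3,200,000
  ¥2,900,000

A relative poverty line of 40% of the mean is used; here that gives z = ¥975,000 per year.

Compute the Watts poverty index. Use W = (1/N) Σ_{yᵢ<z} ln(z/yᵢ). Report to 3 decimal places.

0.035

Below z: ¥800,000, ¥900,000 (q = 2 of N = 8).
Log gaps: ln(975000/800000) = 0.1978; ln(975000/900000) = 0.0800.
W = 0.277868 / 8 = 0.035.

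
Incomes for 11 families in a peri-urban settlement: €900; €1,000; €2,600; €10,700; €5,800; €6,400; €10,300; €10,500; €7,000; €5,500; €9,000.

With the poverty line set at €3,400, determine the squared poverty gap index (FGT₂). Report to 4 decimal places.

0.0995

Poor units: €900, €1,000, €2,600 (q = 3 of N = 11).
Relative gaps: (3400−900)/3400 = 0.7353; (3400−1000)/3400 = 0.7059; (3400−2600)/3400 = 0.2353.
Squared: 0.5407; 0.4983; 0.0554.
Sum = 1.094291; P₂ = 1.094291 / 11 = 0.0995.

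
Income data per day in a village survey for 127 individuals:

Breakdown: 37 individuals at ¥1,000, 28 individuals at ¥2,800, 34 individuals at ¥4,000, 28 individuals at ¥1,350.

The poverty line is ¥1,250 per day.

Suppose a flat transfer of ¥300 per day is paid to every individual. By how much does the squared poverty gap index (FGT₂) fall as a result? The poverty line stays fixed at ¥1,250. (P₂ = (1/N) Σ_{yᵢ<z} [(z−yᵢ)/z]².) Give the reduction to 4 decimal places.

Before: below the line — 37×¥1,000; squared poverty gap index (FGT₂) = 0.011654.
After the ¥300 transfer: below the line — none; squared poverty gap index (FGT₂) = 0.000000.
Reduction = 0.011654 − 0.000000 = 0.0117.

0.0117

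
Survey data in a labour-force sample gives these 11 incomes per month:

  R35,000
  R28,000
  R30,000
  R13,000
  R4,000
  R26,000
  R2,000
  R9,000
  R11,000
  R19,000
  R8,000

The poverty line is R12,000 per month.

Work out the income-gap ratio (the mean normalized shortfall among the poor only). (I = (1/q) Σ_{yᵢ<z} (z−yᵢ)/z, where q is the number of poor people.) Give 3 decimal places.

Incomes under z: R2,000, R4,000, R8,000, R9,000, R11,000 (q = 5 of N = 11).
Relative gaps: 0.8333, 0.6667, 0.3333, 0.2500, 0.0833; sum = 2.166667.
The income-gap ratio divides by q (the poor only): 2.166667 / 5 = 0.433.

0.433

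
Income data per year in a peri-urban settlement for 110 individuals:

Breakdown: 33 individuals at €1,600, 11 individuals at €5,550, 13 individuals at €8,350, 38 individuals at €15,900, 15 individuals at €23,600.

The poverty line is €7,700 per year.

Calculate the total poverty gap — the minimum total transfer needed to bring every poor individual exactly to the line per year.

€224,950

Incomes under z: 33×€1,600, 11×€5,550 (q = 44 of N = 110).
Individual gaps: 33×(7700−1600) = 201300; 11×(7700−5550) = 23650.
Aggregate gap = €224,950.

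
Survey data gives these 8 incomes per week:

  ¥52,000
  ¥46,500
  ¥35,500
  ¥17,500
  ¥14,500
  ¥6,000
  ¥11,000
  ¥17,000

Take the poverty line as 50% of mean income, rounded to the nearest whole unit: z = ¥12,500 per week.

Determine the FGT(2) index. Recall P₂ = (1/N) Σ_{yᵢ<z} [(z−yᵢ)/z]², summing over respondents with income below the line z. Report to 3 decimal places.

Below the line: ¥6,000, ¥11,000 (q = 2 of N = 8).
Relative gaps: (12500−6000)/12500 = 0.5200; (12500−11000)/12500 = 0.1200.
Squared: 0.2704; 0.0144.
Sum = 0.284800; P₂ = 0.284800 / 8 = 0.036.

0.036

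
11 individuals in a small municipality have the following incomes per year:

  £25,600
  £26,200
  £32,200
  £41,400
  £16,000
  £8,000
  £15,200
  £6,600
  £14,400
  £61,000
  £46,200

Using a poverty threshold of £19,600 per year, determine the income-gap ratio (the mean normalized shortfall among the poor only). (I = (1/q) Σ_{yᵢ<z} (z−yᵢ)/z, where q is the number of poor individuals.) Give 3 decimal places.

0.386

Incomes under z: £6,600, £8,000, £14,400, £15,200, £16,000 (q = 5 of N = 11).
Shortfall ratios (z−y)/z: 0.6633, 0.5918, 0.2653, 0.2245, 0.1837; sum = 1.928571.
The income-gap ratio divides by q (the poor only): 1.928571 / 5 = 0.386.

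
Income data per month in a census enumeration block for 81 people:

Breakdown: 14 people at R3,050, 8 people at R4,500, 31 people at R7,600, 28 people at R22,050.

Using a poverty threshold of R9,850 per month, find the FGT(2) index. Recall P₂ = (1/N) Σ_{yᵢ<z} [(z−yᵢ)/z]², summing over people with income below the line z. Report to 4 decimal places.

Below the line: 14×R3,050, 8×R4,500, 31×R7,600 (q = 53 of N = 81).
Relative gaps: (9850−3050)/9850 = 0.6904 (×14); (9850−4500)/9850 = 0.5431 (×8); (9850−7600)/9850 = 0.2284 (×31).
Squared: 0.4766 (×14); 0.2950 (×8); 0.0522 (×31).
Sum = 10.649875; P₂ = 10.649875 / 81 = 0.1315.

0.1315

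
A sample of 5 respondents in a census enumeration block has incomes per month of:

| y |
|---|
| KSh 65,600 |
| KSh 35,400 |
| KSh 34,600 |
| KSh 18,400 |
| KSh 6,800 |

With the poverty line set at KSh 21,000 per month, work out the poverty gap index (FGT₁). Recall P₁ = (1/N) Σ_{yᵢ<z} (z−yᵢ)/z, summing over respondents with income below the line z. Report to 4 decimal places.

Below the line: KSh 6,800, KSh 18,400 (q = 2 of N = 5).
Shortfall ratios: (21000−6800)/21000 = 0.6762; (21000−18400)/21000 = 0.1238.
Sum of shortfalls = 0.800000; P₁ averages over all N: 0.800000 / 5 = 0.1600.

0.1600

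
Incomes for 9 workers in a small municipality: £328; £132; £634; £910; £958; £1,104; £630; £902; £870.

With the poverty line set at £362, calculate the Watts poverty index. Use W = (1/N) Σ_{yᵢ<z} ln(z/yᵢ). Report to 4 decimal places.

0.1231

Below the line: £132, £328 (q = 2 of N = 9).
Log shortfalls: ln(362/132) = 1.0088; ln(362/328) = 0.0986.
W = 1.107473 / 9 = 0.1231.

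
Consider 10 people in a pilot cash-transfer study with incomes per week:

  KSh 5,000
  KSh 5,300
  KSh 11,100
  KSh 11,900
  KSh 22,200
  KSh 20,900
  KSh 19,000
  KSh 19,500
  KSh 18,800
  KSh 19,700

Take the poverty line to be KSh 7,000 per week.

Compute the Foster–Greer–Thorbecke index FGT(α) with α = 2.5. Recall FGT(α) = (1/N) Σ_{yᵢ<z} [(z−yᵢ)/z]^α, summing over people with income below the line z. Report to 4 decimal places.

0.0073

Below z: KSh 5,000, KSh 5,300 (q = 2 of N = 10).
Relative gaps: (7000−5000)/7000 = 0.2857; (7000−5300)/7000 = 0.2429.
Raised to α = 2.5: 0.04363; 0.02907.
Sum = 0.072700; FGT(2.5) = 0.072700 / 10 = 0.0073.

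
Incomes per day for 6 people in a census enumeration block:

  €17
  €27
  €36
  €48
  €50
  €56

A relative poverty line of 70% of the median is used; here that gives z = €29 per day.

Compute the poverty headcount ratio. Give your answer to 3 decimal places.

2 of the 6 people have income below €29.
H = 2/6 = 0.333.

0.333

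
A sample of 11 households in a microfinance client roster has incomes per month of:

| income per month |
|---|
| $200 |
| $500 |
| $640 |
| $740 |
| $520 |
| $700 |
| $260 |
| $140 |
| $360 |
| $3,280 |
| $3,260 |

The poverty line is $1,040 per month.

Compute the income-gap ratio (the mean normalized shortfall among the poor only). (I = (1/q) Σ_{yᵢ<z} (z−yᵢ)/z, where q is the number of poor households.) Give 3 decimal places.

Poor units: $140, $200, $260, $360, $500, $520, $640, $700, $740 (q = 9 of N = 11).
Shortfall ratios (z−y)/z: 0.8654, 0.8077, 0.7500, 0.6538, 0.5192, 0.5000, 0.3846, 0.3269, 0.2885; sum = 5.096154.
I averages over the q = 9 poor units only: 5.096154 / 9 = 0.566.

0.566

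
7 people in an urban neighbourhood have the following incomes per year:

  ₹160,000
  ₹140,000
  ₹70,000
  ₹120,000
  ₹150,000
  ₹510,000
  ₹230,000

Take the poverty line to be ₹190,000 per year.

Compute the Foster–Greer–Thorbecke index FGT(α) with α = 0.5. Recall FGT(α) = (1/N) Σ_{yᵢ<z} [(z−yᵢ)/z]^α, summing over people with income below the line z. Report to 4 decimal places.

0.3958

Below z: ₹70,000, ₹120,000, ₹140,000, ₹150,000, ₹160,000 (q = 5 of N = 7).
Gap ratios (z−y)/z: (190000−70000)/190000 = 0.6316; (190000−120000)/190000 = 0.3684; (190000−140000)/190000 = 0.2632; (190000−150000)/190000 = 0.2105; (190000−160000)/190000 = 0.1579.
Raised to α = 0.5: 0.79472; 0.60698; 0.51299; 0.45883; 0.39736.
Sum = 2.770877; FGT(0.5) = 2.770877 / 7 = 0.3958.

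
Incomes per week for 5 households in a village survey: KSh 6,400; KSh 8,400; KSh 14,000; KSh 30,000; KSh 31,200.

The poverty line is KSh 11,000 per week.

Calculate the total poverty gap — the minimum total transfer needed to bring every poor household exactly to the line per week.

KSh 7,200

Poor units: KSh 6,400, KSh 8,400 (q = 2 of N = 5).
Individual gaps: 11000−6400 = 4600; 11000−8400 = 2600.
Aggregate gap = KSh 7,200.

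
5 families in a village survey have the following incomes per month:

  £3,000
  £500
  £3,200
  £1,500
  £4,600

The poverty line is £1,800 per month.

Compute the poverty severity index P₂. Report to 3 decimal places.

Incomes under z: £500, £1,500 (q = 2 of N = 5).
Shortfall ratios: (1800−500)/1800 = 0.7222; (1800−1500)/1800 = 0.1667.
Squared: 0.5216; 0.0278.
Sum = 0.549383; P₂ = 0.549383 / 5 = 0.110.

0.110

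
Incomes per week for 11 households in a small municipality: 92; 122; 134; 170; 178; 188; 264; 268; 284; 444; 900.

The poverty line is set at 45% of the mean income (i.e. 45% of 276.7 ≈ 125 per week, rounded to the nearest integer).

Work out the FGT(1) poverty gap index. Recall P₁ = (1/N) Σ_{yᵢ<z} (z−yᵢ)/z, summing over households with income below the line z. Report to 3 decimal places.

0.026

Poor units: 92, 122 (q = 2 of N = 11).
Shortfall ratios: (125−92)/125 = 0.2640; (125−122)/125 = 0.0240.
Σ = 0.288000. Dividing by the full population N = 11 gives P₁ = 0.026.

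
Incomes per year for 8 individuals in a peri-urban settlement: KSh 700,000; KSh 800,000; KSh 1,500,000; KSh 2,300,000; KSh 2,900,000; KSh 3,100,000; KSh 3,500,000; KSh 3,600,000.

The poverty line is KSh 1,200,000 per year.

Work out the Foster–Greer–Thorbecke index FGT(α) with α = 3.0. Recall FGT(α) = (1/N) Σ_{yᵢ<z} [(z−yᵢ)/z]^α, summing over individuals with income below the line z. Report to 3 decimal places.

Incomes under z: KSh 700,000, KSh 800,000 (q = 2 of N = 8).
Normalized shortfalls: (1200000−700000)/1200000 = 0.4167; (1200000−800000)/1200000 = 0.3333.
Raised to α = 3.0: 0.07234; 0.03704.
Sum = 0.109375; FGT(3.0) = 0.109375 / 8 = 0.014.

0.014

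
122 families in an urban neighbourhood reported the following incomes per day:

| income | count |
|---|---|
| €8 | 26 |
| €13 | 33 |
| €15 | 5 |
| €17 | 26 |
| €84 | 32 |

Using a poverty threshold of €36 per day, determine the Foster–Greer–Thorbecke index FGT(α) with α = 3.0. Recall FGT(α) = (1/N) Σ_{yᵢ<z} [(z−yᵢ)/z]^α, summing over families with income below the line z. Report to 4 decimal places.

Below the line: 26×€8, 33×€13, 5×€15, 26×€17 (q = 90 of N = 122).
Relative gaps: (36−8)/36 = 0.7778 (×26); (36−13)/36 = 0.6389 (×33); (36−15)/36 = 0.5833 (×5); (36−17)/36 = 0.5278 (×26).
Raised to α = 3.0: 0.47051 (×26); 0.26078 (×33); 0.19850 (×5); 0.14701 (×26).
Sum = 25.653764; FGT(3.0) = 25.653764 / 122 = 0.2103.

0.2103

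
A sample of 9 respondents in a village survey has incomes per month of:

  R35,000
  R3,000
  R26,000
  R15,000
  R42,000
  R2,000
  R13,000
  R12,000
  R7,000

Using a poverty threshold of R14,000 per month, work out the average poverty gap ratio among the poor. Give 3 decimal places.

Below the line: R2,000, R3,000, R7,000, R12,000, R13,000 (q = 5 of N = 9).
Relative gaps: 0.8571, 0.7857, 0.5000, 0.1429, 0.0714; sum = 2.357143.
I averages over the q = 5 poor units only: 2.357143 / 5 = 0.471.

0.471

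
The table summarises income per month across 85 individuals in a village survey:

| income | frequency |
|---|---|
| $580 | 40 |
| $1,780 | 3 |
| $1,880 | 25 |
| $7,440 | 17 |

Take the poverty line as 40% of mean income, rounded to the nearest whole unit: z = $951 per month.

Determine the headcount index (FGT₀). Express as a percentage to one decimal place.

40 of the 85 individuals have income below $951.
H = 40/85 = 47.1%.

47.1%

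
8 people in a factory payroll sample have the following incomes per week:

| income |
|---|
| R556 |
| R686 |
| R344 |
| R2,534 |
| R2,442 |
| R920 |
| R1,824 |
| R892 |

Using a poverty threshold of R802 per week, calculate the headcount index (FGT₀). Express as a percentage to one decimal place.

3 of the 8 people have income below R802.
H = 3/8 = 37.5%.

37.5%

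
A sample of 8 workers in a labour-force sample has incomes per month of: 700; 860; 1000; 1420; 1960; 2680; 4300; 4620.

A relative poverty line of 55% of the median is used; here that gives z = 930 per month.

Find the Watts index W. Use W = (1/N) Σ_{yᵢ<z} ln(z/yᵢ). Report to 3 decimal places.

0.045

Poor units: 700, 860 (q = 2 of N = 8).
Log gaps: ln(930/700) = 0.2841; ln(930/860) = 0.0783.
W = 0.362356 / 8 = 0.045.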